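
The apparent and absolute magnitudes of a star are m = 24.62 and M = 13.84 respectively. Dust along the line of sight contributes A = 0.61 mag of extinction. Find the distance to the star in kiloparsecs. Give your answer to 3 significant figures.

m − M = 5 log₁₀(d/10 pc) + A  ⇒  24.62 − (13.84) − 0.61 = 5 log₁₀(d/10)
10.170 = 5 log₁₀(d/10)
log₁₀ d = (m − M − A)/5 + 1 = 3.0340
d = 10^3.0340 = 1081 pc
= 1.081 kpc

d ≈ 1.08 kpc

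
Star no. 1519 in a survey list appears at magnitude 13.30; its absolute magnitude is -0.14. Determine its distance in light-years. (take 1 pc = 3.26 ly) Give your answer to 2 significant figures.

d ≈ 16000 ly

Distance modulus: m − M = 13.30 − (-0.14) = 13.440
m − M = 5 log₁₀ d − 5
log₁₀ d = (m − M)/5 + 1 = 3.6880
d = 10^3.6880 = 4875 pc
= 15890 ly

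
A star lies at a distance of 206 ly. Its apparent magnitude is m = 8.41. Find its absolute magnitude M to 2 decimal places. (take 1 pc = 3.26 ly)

d = 206 ly / 3.26 = 63.19 pc
5 log₁₀(d/10 pc) = 5 log₁₀(63.19) − 5 = 4.003
M = m − 5 log₁₀(d/10) = 8.41 − 4.003 = 4.407

M ≈ 4.41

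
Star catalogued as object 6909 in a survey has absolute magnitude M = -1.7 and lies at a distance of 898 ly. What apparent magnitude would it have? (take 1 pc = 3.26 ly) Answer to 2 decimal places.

d = 898 ly / 3.26 = 275.5 pc
m = M + 5 log₁₀ d − 5 = -1.7 + 5·2.4401 − 5 = 5.500

m ≈ 5.50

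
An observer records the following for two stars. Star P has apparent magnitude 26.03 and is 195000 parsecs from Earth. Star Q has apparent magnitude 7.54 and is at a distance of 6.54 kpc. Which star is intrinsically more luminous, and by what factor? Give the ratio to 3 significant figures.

Star P: M = m − 5 log₁₀ d + 5 = 26.03 − 5·5.2900 + 5 = 4.580
Star Q: d = 6.54 kpc = 6540 pc
Star Q: M = m − 5 log₁₀ d + 5 = 7.54 − 5·3.8156 + 5 = -6.538
ΔM = M_P − M_Q = 4.580 − (-6.538) = 11.118; smaller M is more luminous → Star Q.
L ratio = 10^(0.4 |ΔM|) = 10^4.447 = 28000

Star Q is more luminous, by a factor of 28000.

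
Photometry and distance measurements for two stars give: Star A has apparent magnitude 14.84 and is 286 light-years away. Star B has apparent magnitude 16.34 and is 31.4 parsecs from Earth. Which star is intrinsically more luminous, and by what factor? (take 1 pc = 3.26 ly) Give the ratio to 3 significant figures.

Star A is more luminous, by a factor of 31.1.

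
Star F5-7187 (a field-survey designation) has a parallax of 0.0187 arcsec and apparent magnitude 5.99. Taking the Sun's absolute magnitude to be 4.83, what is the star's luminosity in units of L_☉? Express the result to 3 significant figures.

L/L_☉ ≈ 9.82

d = 1/p = 1/0.0187″ = 53.48 pc
M = m − 5 log₁₀ d + 5 = 5.99 − 5·1.7282 + 5 = 2.349
M − M_☉ = 2.349 − 4.83 = -2.481
L/L_☉ = 10^(−0.4 × -2.481) = 9.825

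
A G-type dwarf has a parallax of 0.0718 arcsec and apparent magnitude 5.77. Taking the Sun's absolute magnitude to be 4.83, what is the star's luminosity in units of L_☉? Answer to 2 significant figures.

L/L_☉ ≈ 0.82

d = 1/p = 1/0.0718″ = 13.93 pc
M = m − 5 log₁₀ d + 5 = 5.77 − 5·1.1439 + 5 = 5.051
M − M_☉ = 5.051 − 4.83 = 0.221
L/L_☉ = 10^(−0.4 × 0.221) = 0.8161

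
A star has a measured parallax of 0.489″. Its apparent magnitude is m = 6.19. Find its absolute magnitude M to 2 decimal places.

M ≈ 9.64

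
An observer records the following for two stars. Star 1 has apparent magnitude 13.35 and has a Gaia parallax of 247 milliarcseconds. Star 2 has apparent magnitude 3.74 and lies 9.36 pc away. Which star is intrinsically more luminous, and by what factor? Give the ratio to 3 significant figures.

Star 2 is more luminous, by a factor of 37300.

Star 1: p = 247 mas = 0.247″ → d = 1/p = 4.049 pc
Star 1: M = m − 5 log₁₀ d + 5 = 13.35 − 5·0.6073 + 5 = 15.313
Star 2: M = m − 5 log₁₀ d + 5 = 3.74 − 5·0.9713 + 5 = 3.884
ΔM = M_1 − M_2 = 15.313 − (3.884) = 11.430; smaller M is more luminous → Star 2.
L ratio = 10^(0.4 |ΔM|) = 10^4.572 = 37320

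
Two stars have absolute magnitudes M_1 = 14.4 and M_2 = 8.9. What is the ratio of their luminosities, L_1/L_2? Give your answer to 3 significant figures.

L_1/L_2 ≈ 6.31×10^-3

ΔM = M_1 − M_2 = 5.5
L_1/L_2 = 10^(−0.4 ΔM) = 10^-2.200 = 6.310×10^-3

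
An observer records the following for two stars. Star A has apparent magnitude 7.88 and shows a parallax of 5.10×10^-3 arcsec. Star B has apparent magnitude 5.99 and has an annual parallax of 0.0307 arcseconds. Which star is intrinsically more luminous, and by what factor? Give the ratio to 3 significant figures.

Star A: d = 1/p = 1/5.10×10^-3″ = 196.1 pc
Star A: M = m − 5 log₁₀ d + 5 = 7.88 − 5·2.2924 + 5 = 1.418
Star B: d = 1/p = 1/0.0307″ = 32.57 pc
Star B: M = m − 5 log₁₀ d + 5 = 5.99 − 5·1.5129 + 5 = 3.426
ΔM = M_A − M_B = 1.418 − (3.426) = -2.008; smaller M is more luminous → Star A.
L ratio = 10^(0.4 |ΔM|) = 10^0.803 = 6.355

Star A is more luminous, by a factor of 6.36.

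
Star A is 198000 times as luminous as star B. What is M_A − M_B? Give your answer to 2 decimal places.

Pogson: ΔM = −2.5 log₁₀(ratio) = −2.5 log₁₀(198000) = −2.5 × 5.2967 = -13.242
Star A is brighter, so it has the smaller magnitude: the difference is negative.

M_A − M_B ≈ -13.24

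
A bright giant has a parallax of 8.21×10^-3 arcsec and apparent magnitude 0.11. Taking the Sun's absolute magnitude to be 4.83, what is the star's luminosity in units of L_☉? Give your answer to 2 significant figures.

d = 1/p = 1/8.21×10^-3″ = 121.8 pc
M = m − 5 log₁₀ d + 5 = 0.11 − 5·2.0857 + 5 = -5.318
M − M_☉ = -5.318 − 4.83 = -10.148
L/L_☉ = 10^(−0.4 × -10.148) = 11460

L/L_☉ ≈ 11000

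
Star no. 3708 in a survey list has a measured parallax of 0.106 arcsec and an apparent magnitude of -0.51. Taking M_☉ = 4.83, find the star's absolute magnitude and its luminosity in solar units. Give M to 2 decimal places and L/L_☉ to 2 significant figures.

M ≈ -0.38; L/L_☉ ≈ 120

d = 1/p = 1/0.106″ = 9.434 pc
M = m − 5 log₁₀ d + 5 = -0.51 − 5·0.9747 + 5 = -0.383
M − M_☉ = -0.383 − 4.83 = -5.213
L/L_☉ = 10^(−0.4 × -5.213) = 121.7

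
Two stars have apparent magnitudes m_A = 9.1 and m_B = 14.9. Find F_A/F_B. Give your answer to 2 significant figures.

F_A/F_B ≈ 210

Δm = 9.1 − (14.9) = -5.8
Flux ratio = 10^(−0.4 Δm) = 10^(−0.4 × -5.8) = 10^2.320 = 208.9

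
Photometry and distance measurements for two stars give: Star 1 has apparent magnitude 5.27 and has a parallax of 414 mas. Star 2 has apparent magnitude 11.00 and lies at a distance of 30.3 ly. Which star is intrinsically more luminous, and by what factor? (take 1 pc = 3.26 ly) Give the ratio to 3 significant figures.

Star 1 is more luminous, by a factor of 13.2.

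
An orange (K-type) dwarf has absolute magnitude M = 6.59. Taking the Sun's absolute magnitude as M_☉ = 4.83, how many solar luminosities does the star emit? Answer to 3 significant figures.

M − M_☉ = 6.59 − 4.83 = 1.760
L/L_☉ = 10^(−0.4 (M − M_☉)) = 10^-0.704 = 0.1977

L/L_☉ ≈ 0.198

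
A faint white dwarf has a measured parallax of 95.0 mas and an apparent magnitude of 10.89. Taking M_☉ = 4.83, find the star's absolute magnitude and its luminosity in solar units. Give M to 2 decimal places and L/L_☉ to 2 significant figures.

d = 1/p = 1000/95.0 mas = 10.53 pc
M = m − 5 log₁₀ d + 5 = 10.89 − 5·1.0223 + 5 = 10.779
M − M_☉ = 10.779 − 4.83 = 5.949
L/L_☉ = 10^(−0.4 × 5.949) = 4.174×10^-3

M ≈ 10.78; L/L_☉ ≈ 4.2×10^-3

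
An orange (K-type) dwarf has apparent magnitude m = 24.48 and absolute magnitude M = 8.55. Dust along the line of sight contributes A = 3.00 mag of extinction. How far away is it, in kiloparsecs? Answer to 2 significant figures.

d ≈ 3.9 kpc

m − M = 5 log₁₀(d/10 pc) + A  ⇒  24.48 − (8.55) − 3.00 = 5 log₁₀(d/10)
12.930 = 5 log₁₀(d/10)
log₁₀ d = (m − M − A)/5 + 1 = 3.5860
d = 10^3.5860 = 3855 pc
= 3.855 kpc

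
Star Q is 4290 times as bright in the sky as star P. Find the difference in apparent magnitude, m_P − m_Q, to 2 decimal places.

Pogson: Δm = −2.5 log₁₀(ratio) = −2.5 log₁₀(4290) = −2.5 × 3.6325 = -9.081
Star Q is brighter so has the smaller magnitude: m_P − m_Q is positive.

m_P − m_Q ≈ 9.08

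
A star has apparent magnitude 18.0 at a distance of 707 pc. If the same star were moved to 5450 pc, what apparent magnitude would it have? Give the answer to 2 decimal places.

Flux ∝ 1/d², so Δm = 5 log₁₀(d₂/d₁) = 5 log₁₀(5450/707) = 4.435
m₂ = m₁ + Δm = 18.0 + (4.435) = 22.435

m ≈ 22.43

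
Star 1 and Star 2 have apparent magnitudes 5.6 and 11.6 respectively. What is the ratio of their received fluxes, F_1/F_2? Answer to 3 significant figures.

F_1/F_2 ≈ 251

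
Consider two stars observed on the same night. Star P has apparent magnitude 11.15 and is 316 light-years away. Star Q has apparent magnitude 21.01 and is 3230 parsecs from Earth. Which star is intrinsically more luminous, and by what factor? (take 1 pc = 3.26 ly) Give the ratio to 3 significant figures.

Star P is more luminous, by a factor of 7.92.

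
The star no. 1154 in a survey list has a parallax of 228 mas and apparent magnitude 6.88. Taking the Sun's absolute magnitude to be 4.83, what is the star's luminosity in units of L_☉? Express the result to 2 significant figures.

d = 1/p = 1000/228 mas = 4.386 pc
M = m − 5 log₁₀ d + 5 = 6.88 − 5·0.6421 + 5 = 8.670
M − M_☉ = 8.670 − 4.83 = 3.840
L/L_☉ = 10^(−0.4 × 3.840) = 0.02912

L/L_☉ ≈ 0.029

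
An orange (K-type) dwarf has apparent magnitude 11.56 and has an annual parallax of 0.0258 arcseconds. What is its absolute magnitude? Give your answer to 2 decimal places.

M ≈ 8.62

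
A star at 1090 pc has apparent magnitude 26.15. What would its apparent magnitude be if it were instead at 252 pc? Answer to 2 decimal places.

Flux ∝ 1/d², so Δm = 5 log₁₀(d₂/d₁) = 5 log₁₀(252/1090) = -3.180
m₂ = m₁ + Δm = 26.15 + (-3.180) = 22.970

m ≈ 22.97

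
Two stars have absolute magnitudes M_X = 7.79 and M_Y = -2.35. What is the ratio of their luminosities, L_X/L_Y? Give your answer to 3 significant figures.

L_X/L_Y ≈ 8.79×10^-5

ΔM = M_X − M_Y = 10.14
L_X/L_Y = 10^(−0.4 ΔM) = 10^-4.056 = 8.790×10^-5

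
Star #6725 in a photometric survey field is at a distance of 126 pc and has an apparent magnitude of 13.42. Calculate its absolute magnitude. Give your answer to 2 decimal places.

M ≈ 7.92

5 log₁₀(d/10 pc) = 5 log₁₀(126.0) − 5 = 5.502
M = m − 5 log₁₀(d/10) = 13.42 − 5.502 = 7.918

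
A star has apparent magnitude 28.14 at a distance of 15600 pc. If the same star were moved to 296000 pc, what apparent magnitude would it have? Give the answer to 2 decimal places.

Flux ∝ 1/d², so Δm = 5 log₁₀(d₂/d₁) = 5 log₁₀(296000/15600) = 6.391
m₂ = m₁ + Δm = 28.14 + (6.391) = 34.531

m ≈ 34.53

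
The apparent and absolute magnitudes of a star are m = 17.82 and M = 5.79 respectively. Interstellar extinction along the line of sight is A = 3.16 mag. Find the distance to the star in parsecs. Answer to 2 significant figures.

d ≈ 590 pc

m − M = 5 log₁₀(d/10 pc) + A  ⇒  17.82 − (5.79) − 3.16 = 5 log₁₀(d/10)
8.870 = 5 log₁₀(d/10)
log₁₀ d = (m − M − A)/5 + 1 = 2.7740
d = 10^2.7740 = 594.3 pc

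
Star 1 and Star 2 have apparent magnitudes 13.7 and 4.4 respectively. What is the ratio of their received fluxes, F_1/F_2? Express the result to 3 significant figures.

Δm = 13.7 − (4.4) = 9.3
Flux ratio = 10^(−0.4 Δm) = 10^(−0.4 × 9.3) = 10^-3.720 = 1.905×10^-4

F_1/F_2 ≈ 1.91×10^-4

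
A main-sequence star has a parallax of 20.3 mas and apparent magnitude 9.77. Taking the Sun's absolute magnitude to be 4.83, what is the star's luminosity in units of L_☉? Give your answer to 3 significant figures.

d = 1/p = 1000/20.3 mas = 49.26 pc
M = m − 5 log₁₀ d + 5 = 9.77 − 5·1.6925 + 5 = 6.307
M − M_☉ = 6.307 − 4.83 = 1.477
L/L_☉ = 10^(−0.4 × 1.477) = 0.2565

L/L_☉ ≈ 0.256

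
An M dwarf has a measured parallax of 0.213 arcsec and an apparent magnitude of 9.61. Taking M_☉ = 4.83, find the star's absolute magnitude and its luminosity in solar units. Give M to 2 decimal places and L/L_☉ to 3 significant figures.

d = 1/p = 1/0.213″ = 4.695 pc
M = m − 5 log₁₀ d + 5 = 9.61 − 5·0.6716 + 5 = 11.252
M − M_☉ = 11.252 − 4.83 = 6.422
L/L_☉ = 10^(−0.4 × 6.422) = 2.699×10^-3

M ≈ 11.25; L/L_☉ ≈ 2.70×10^-3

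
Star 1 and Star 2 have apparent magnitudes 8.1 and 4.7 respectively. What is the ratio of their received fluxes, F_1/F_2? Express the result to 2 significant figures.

Δm = 8.1 − (4.7) = 3.4
Flux ratio = 10^(−0.4 Δm) = 10^(−0.4 × 3.4) = 10^-1.360 = 0.04365

F_1/F_2 ≈ 0.044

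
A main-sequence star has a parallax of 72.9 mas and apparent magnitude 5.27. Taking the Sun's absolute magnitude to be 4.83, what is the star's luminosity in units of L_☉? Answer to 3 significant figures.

L/L_☉ ≈ 1.25

d = 1/p = 1000/72.9 mas = 13.72 pc
M = m − 5 log₁₀ d + 5 = 5.27 − 5·1.1373 + 5 = 4.584
M − M_☉ = 4.584 − 4.83 = -0.246
L/L_☉ = 10^(−0.4 × -0.246) = 1.255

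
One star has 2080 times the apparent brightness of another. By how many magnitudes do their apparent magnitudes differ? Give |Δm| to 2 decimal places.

|Δm| ≈ 8.30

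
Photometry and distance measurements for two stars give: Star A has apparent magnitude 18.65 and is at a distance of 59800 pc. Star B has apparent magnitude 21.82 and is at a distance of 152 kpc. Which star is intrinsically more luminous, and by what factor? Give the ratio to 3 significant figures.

Star A is more luminous, by a factor of 2.87.

Star A: M = m − 5 log₁₀ d + 5 = 18.65 − 5·4.7767 + 5 = -0.234
Star B: d = 152 kpc = 152000 pc
Star B: M = m − 5 log₁₀ d + 5 = 21.82 − 5·5.1818 + 5 = 0.911
ΔM = M_A − M_B = -0.234 − (0.911) = -1.144; smaller M is more luminous → Star A.
L ratio = 10^(0.4 |ΔM|) = 10^0.458 = 2.869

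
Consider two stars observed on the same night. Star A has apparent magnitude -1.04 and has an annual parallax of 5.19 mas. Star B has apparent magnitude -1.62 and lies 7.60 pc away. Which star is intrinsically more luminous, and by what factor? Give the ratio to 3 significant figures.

Star A is more luminous, by a factor of 377.

Star A: p = 5.19 mas = 5.19×10^-3″ → d = 1/p = 192.7 pc
Star A: M = m − 5 log₁₀ d + 5 = -1.04 − 5·2.2848 + 5 = -7.464
Star B: M = m − 5 log₁₀ d + 5 = -1.62 − 5·0.8808 + 5 = -1.024
ΔM = M_A − M_B = -7.464 − (-1.024) = -6.440; smaller M is more luminous → Star A.
L ratio = 10^(0.4 |ΔM|) = 10^2.576 = 376.7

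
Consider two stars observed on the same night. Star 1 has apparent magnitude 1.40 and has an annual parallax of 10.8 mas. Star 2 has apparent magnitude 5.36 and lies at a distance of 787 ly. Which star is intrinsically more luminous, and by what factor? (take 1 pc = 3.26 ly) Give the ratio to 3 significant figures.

Star 1: p = 10.8 mas = 0.0108″ → d = 1/p = 92.59 pc
Star 1: M = m − 5 log₁₀ d + 5 = 1.40 − 5·1.9666 + 5 = -3.433
Star 2: d = 787 ly / 3.26 = 241.4 pc
Star 2: M = m − 5 log₁₀ d + 5 = 5.36 − 5·2.3828 + 5 = -1.554
ΔM = M_1 − M_2 = -3.433 − (-1.554) = -1.879; smaller M is more luminous → Star 1.
L ratio = 10^(0.4 |ΔM|) = 10^0.752 = 5.645

Star 1 is more luminous, by a factor of 5.64.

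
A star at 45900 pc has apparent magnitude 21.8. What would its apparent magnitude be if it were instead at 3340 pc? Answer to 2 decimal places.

Flux ∝ 1/d², so Δm = 5 log₁₀(d₂/d₁) = 5 log₁₀(3340/45900) = -5.690
m₂ = m₁ + Δm = 21.8 + (-5.690) = 16.110

m ≈ 16.11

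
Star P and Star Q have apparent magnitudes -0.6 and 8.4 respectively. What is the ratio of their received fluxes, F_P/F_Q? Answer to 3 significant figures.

F_P/F_Q ≈ 3980

Magnitude difference = -9.0
Flux ratio = 10^(−0.4 Δm) = 10^(−0.4 × -9.0) = 10^3.600 = 3981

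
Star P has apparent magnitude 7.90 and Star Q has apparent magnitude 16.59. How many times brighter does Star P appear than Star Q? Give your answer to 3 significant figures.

Δm = 7.90 − (16.59) = -8.69
Flux ratio = 10^(−0.4 Δm) = 10^(−0.4 × -8.69) = 10^3.476 = 2992

2990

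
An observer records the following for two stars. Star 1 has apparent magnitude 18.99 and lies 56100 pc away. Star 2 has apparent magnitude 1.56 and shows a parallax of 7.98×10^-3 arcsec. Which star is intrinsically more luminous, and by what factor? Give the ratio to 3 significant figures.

Star 1: M = m − 5 log₁₀ d + 5 = 18.99 − 5·4.7490 + 5 = 0.245
Star 2: d = 1/p = 1/7.98×10^-3″ = 125.3 pc
Star 2: M = m − 5 log₁₀ d + 5 = 1.56 − 5·2.0980 + 5 = -3.930
ΔM = M_1 − M_2 = 0.245 − (-3.930) = 4.175; smaller M is more luminous → Star 2.
L ratio = 10^(0.4 |ΔM|) = 10^1.670 = 46.78

Star 2 is more luminous, by a factor of 46.8.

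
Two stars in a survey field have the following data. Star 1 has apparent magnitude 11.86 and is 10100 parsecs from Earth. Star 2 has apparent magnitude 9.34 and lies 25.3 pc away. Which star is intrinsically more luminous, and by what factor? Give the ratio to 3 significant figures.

Star 1 is more luminous, by a factor of 15600.

Star 1: M = m − 5 log₁₀ d + 5 = 11.86 − 5·4.0043 + 5 = -3.162
Star 2: M = m − 5 log₁₀ d + 5 = 9.34 − 5·1.4031 + 5 = 7.324
ΔM = M_1 − M_2 = -3.162 − (7.324) = -10.486; smaller M is more luminous → Star 1.
L ratio = 10^(0.4 |ΔM|) = 10^4.194 = 15650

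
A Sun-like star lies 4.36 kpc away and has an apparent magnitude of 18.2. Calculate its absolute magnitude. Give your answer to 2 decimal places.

M ≈ 5.00

d = 4.36 kpc = 4360 pc
5 log₁₀(d/10 pc) = 5 log₁₀(4360) − 5 = 13.197
M = m − 5 log₁₀(d/10) = 18.2 − 13.197 = 5.003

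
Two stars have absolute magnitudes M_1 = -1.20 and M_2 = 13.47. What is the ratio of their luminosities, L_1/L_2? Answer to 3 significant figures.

ΔM = M_1 − M_2 = -14.67
L_1/L_2 = 10^(−0.4 ΔM) = 10^5.868 = 737900

L_1/L_2 ≈ 738000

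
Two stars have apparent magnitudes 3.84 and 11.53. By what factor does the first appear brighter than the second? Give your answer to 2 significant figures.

1200

Magnitude difference = -7.69
Flux ratio = 10^(−0.4 Δm) = 10^(−0.4 × -7.69) = 10^3.076 = 1191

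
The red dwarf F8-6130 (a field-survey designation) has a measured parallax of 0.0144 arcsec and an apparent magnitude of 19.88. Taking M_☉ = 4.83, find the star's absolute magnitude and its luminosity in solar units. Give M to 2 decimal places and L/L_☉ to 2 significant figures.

M ≈ 15.67; L/L_☉ ≈ 4.6×10^-5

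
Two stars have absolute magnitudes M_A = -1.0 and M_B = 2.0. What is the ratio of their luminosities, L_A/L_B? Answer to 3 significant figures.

L_A/L_B ≈ 15.8

ΔM = M_A − M_B = -3.0
L_A/L_B = 10^(−0.4 ΔM) = 10^1.200 = 15.85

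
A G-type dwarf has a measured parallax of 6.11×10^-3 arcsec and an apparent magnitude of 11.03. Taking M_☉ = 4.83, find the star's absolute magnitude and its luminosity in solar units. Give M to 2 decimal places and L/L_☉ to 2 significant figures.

M ≈ 4.96; L/L_☉ ≈ 0.89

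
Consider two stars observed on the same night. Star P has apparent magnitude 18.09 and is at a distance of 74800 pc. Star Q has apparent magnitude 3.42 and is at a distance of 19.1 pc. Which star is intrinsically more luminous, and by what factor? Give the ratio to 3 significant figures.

Star P is more luminous, by a factor of 20.8.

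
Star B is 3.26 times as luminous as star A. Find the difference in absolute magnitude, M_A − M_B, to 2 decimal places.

M_A − M_B ≈ 1.28

Pogson: ΔM = −2.5 log₁₀(ratio) = −2.5 log₁₀(3.26) = −2.5 × 0.5132 = -1.283
Star B is brighter so has the smaller magnitude: M_A − M_B is positive.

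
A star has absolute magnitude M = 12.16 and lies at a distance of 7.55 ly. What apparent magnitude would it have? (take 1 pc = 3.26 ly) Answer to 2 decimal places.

m ≈ 8.98

d = 7.55 ly / 3.26 = 2.316 pc
m = M + 5 log₁₀ d − 5 = 12.16 + 5·0.3647 − 5 = 8.984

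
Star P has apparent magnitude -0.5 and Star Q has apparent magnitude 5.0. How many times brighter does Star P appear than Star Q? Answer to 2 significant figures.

160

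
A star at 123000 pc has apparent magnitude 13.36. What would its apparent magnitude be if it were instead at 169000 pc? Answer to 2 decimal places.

m ≈ 14.05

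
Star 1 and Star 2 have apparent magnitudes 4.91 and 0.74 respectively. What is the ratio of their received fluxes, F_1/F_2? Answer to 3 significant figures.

F_1/F_2 ≈ 0.0215

Magnitude difference = 4.17
Flux ratio = 10^(−0.4 Δm) = 10^(−0.4 × 4.17) = 10^-1.668 = 0.02148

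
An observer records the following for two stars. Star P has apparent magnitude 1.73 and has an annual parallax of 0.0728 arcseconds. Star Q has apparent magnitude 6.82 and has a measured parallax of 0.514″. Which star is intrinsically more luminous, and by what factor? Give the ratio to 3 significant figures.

Star P is more luminous, by a factor of 5420.

Star P: d = 1/p = 1/0.0728″ = 13.74 pc
Star P: M = m − 5 log₁₀ d + 5 = 1.73 − 5·1.1379 + 5 = 1.041
Star Q: d = 1/p = 1/0.514″ = 1.946 pc
Star Q: M = m − 5 log₁₀ d + 5 = 6.82 − 5·0.2890 + 5 = 10.375
ΔM = M_P − M_Q = 1.041 − (10.375) = -9.334; smaller M is more luminous → Star P.
L ratio = 10^(0.4 |ΔM|) = 10^3.734 = 5416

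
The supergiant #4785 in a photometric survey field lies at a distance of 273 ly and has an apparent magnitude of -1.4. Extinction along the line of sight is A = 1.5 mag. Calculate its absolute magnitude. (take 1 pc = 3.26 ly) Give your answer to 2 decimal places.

d = 273 ly / 3.26 = 83.74 pc
5 log₁₀(d/10 pc) = 5 log₁₀(83.74) − 5 = 4.615
M = m − 5 log₁₀(d/10) − A = -1.4 − 4.615 − 1.5 = -7.515

M ≈ -7.51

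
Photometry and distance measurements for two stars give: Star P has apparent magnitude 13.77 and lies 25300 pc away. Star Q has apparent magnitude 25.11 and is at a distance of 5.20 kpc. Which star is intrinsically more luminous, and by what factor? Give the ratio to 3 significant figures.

Star P is more luminous, by a factor of 813000.

Star P: M = m − 5 log₁₀ d + 5 = 13.77 − 5·4.4031 + 5 = -3.246
Star Q: d = 5.20 kpc = 5200 pc
Star Q: M = m − 5 log₁₀ d + 5 = 25.11 − 5·3.7160 + 5 = 11.530
ΔM = M_P − M_Q = -3.246 − (11.530) = -14.776; smaller M is more luminous → Star P.
L ratio = 10^(0.4 |ΔM|) = 10^5.910 = 813300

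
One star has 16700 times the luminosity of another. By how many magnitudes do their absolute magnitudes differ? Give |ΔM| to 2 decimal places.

Pogson: ΔM = −2.5 log₁₀(ratio) = −2.5 log₁₀(16700) = −2.5 × 4.2227 = -10.557

|ΔM| ≈ 10.56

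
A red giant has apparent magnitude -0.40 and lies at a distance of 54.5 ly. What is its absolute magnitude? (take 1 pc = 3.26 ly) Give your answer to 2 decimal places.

d = 54.5 ly / 3.26 = 16.72 pc
5 log₁₀(d/10 pc) = 5 log₁₀(16.72) − 5 = 1.116
M = m − 5 log₁₀(d/10) = -0.40 − 1.116 = -1.516

M ≈ -1.52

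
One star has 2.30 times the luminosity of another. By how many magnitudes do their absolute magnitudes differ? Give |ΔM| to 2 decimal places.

Pogson: ΔM = −2.5 log₁₀(ratio) = −2.5 log₁₀(2.30) = −2.5 × 0.3617 = -0.904

|ΔM| ≈ 0.90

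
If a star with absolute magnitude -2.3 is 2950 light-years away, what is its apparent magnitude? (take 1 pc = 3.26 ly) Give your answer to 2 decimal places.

m ≈ 7.48

d = 2950 ly / 3.26 = 904.9 pc
m = M + 5 log₁₀ d − 5 = -2.3 + 5·2.9566 − 5 = 7.483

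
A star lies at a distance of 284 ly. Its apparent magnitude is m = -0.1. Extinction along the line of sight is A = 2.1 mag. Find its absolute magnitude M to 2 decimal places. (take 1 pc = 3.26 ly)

M ≈ -6.90

d = 284 ly / 3.26 = 87.12 pc
5 log₁₀(d/10 pc) = 5 log₁₀(87.12) − 5 = 4.701
M = m − 5 log₁₀(d/10) − A = -0.1 − 4.701 − 2.1 = -6.901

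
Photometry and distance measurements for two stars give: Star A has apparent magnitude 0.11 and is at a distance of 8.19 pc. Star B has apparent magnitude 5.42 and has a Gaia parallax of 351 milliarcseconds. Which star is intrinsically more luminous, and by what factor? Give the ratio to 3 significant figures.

Star A: M = m − 5 log₁₀ d + 5 = 0.11 − 5·0.9133 + 5 = 0.544
Star B: p = 351 mas = 0.351″ → d = 1/p = 2.849 pc
Star B: M = m − 5 log₁₀ d + 5 = 5.42 − 5·0.4547 + 5 = 8.147
ΔM = M_A − M_B = 0.544 − (8.147) = -7.603; smaller M is more luminous → Star A.
L ratio = 10^(0.4 |ΔM|) = 10^3.041 = 1099

Star A is more luminous, by a factor of 1100.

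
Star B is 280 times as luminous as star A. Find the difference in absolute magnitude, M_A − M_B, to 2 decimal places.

M_A − M_B ≈ 6.12

Pogson: ΔM = −2.5 log₁₀(ratio) = −2.5 log₁₀(280) = −2.5 × 2.4472 = -6.118
Star B is brighter so has the smaller magnitude: M_A − M_B is positive.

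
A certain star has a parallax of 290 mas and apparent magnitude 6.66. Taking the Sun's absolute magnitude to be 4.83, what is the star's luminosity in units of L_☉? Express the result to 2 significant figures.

L/L_☉ ≈ 0.022

d = 1/p = 1000/290 mas = 3.448 pc
M = m − 5 log₁₀ d + 5 = 6.66 − 5·0.5376 + 5 = 8.972
M − M_☉ = 8.972 − 4.83 = 4.142
L/L_☉ = 10^(−0.4 × 4.142) = 0.02204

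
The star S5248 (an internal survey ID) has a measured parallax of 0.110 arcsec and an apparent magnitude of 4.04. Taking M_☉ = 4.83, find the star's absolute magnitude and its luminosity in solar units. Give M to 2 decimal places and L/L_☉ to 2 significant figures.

M ≈ 4.25; L/L_☉ ≈ 1.7

d = 1/p = 1/0.110″ = 9.091 pc
M = m − 5 log₁₀ d + 5 = 4.04 − 5·0.9586 + 5 = 4.247
M − M_☉ = 4.247 − 4.83 = -0.583
L/L_☉ = 10^(−0.4 × -0.583) = 1.711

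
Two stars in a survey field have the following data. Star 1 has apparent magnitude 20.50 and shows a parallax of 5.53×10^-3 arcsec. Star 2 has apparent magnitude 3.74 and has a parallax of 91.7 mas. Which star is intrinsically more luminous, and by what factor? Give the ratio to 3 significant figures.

Star 1: d = 1/p = 1/5.53×10^-3″ = 180.8 pc
Star 1: M = m − 5 log₁₀ d + 5 = 20.50 − 5·2.2573 + 5 = 14.214
Star 2: p = 91.7 mas = 0.0917″ → d = 1/p = 10.91 pc
Star 2: M = m − 5 log₁₀ d + 5 = 3.74 − 5·1.0376 + 5 = 3.552
ΔM = M_1 − M_2 = 14.214 − (3.552) = 10.662; smaller M is more luminous → Star 2.
L ratio = 10^(0.4 |ΔM|) = 10^4.265 = 18400

Star 2 is more luminous, by a factor of 18400.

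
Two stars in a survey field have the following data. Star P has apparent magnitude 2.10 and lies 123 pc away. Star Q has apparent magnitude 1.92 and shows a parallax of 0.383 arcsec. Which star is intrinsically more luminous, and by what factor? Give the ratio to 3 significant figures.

Star P is more luminous, by a factor of 1880.

Star P: M = m − 5 log₁₀ d + 5 = 2.10 − 5·2.0899 + 5 = -3.350
Star Q: d = 1/p = 1/0.383″ = 2.611 pc
Star Q: M = m − 5 log₁₀ d + 5 = 1.92 − 5·0.4168 + 5 = 4.836
ΔM = M_P − M_Q = -3.350 − (4.836) = -8.186; smaller M is more luminous → Star P.
L ratio = 10^(0.4 |ΔM|) = 10^3.274 = 1880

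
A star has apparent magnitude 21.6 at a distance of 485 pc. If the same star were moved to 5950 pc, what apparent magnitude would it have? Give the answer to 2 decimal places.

Flux ∝ 1/d², so Δm = 5 log₁₀(d₂/d₁) = 5 log₁₀(5950/485) = 5.444
m₂ = m₁ + Δm = 21.6 + (5.444) = 27.044

m ≈ 27.04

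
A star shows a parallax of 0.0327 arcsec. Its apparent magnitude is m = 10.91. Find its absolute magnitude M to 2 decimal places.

d = 1/p = 1/0.0327″ = 30.58 pc
5 log₁₀(d/10 pc) = 5 log₁₀(30.58) − 5 = 2.427
M = m − 5 log₁₀(d/10) = 10.91 − 2.427 = 8.483

M ≈ 8.48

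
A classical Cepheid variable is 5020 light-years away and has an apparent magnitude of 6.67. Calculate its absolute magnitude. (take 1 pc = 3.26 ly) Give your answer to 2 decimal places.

d = 5020 ly / 3.26 = 1540 pc
5 log₁₀(d/10 pc) = 5 log₁₀(1540) − 5 = 10.937
M = m − 5 log₁₀(d/10) = 6.67 − 10.937 = -4.267

M ≈ -4.27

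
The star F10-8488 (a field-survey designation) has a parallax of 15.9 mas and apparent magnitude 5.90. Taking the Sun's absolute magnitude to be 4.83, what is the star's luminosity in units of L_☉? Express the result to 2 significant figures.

L/L_☉ ≈ 15

d = 1/p = 1000/15.9 mas = 62.89 pc
M = m − 5 log₁₀ d + 5 = 5.90 − 5·1.7986 + 5 = 1.907
M − M_☉ = 1.907 − 4.83 = -2.923
L/L_☉ = 10^(−0.4 × -2.923) = 14.76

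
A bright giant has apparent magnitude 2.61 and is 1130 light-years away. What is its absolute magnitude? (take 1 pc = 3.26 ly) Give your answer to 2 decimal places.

M ≈ -5.09

d = 1130 ly / 3.26 = 346.6 pc
5 log₁₀(d/10 pc) = 5 log₁₀(346.6) − 5 = 7.699
M = m − 5 log₁₀(d/10) = 2.61 − 7.699 = -5.089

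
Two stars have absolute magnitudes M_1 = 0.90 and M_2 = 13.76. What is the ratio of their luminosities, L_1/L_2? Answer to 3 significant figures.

L_1/L_2 ≈ 139000

ΔM = M_1 − M_2 = -12.86
L_1/L_2 = 10^(−0.4 ΔM) = 10^5.144 = 139300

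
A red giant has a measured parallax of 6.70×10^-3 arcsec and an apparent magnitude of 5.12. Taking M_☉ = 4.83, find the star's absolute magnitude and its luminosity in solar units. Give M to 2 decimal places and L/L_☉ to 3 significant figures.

d = 1/p = 1/6.70×10^-3″ = 149.3 pc
M = m − 5 log₁₀ d + 5 = 5.12 − 5·2.1739 + 5 = -0.750
M − M_☉ = -0.750 − 4.83 = -5.580
L/L_☉ = 10^(−0.4 × -5.580) = 170.5

M ≈ -0.75; L/L_☉ ≈ 171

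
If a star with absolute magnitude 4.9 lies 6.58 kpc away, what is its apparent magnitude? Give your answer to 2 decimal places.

m ≈ 18.99

d = 6.58 kpc = 6580 pc
m = M + 5 log₁₀ d − 5 = 4.9 + 5·3.8182 − 5 = 18.991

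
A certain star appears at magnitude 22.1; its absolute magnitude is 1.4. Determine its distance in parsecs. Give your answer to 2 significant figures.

d ≈ 140000 pc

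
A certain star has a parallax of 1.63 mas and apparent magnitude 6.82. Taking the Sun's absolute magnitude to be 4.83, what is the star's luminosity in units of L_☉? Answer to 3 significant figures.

L/L_☉ ≈ 602

d = 1/p = 1000/1.63 mas = 613.5 pc
M = m − 5 log₁₀ d + 5 = 6.82 − 5·2.7878 + 5 = -2.119
M − M_☉ = -2.119 − 4.83 = -6.949
L/L_☉ = 10^(−0.4 × -6.949) = 602.0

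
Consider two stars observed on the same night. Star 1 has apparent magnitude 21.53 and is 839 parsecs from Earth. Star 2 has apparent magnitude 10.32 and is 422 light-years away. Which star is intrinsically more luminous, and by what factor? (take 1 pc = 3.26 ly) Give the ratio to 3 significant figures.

Star 2 is more luminous, by a factor of 726.

Star 1: M = m − 5 log₁₀ d + 5 = 21.53 − 5·2.9238 + 5 = 11.911
Star 2: d = 422 ly / 3.26 = 129.4 pc
Star 2: M = m − 5 log₁₀ d + 5 = 10.32 − 5·2.1121 + 5 = 4.760
ΔM = M_1 − M_2 = 11.911 − (4.760) = 7.152; smaller M is more luminous → Star 2.
L ratio = 10^(0.4 |ΔM|) = 10^2.861 = 725.5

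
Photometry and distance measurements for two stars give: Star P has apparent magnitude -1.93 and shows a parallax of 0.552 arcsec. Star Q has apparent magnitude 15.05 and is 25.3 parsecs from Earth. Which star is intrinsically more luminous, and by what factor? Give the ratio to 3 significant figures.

Star P is more luminous, by a factor of 31800.

Star P: d = 1/p = 1/0.552″ = 1.812 pc
Star P: M = m − 5 log₁₀ d + 5 = -1.93 − 5·0.2581 + 5 = 1.780
Star Q: M = m − 5 log₁₀ d + 5 = 15.05 − 5·1.4031 + 5 = 13.034
ΔM = M_P − M_Q = 1.780 − (13.034) = -11.255; smaller M is more luminous → Star P.
L ratio = 10^(0.4 |ΔM|) = 10^4.502 = 31760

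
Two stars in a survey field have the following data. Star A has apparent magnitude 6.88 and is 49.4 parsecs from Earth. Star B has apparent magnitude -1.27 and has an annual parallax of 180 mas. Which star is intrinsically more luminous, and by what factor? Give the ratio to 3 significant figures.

Star A: M = m − 5 log₁₀ d + 5 = 6.88 − 5·1.6937 + 5 = 3.411
Star B: p = 180 mas = 0.180″ → d = 1/p = 5.556 pc
Star B: M = m − 5 log₁₀ d + 5 = -1.27 − 5·0.7447 + 5 = 0.006
ΔM = M_A − M_B = 3.411 − (0.006) = 3.405; smaller M is more luminous → Star B.
L ratio = 10^(0.4 |ΔM|) = 10^1.362 = 23.01

Star B is more luminous, by a factor of 23.0.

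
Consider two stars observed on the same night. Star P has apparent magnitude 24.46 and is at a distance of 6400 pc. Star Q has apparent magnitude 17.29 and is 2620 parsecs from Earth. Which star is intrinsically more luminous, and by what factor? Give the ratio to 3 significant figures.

Star P: M = m − 5 log₁₀ d + 5 = 24.46 − 5·3.8062 + 5 = 10.429
Star Q: M = m − 5 log₁₀ d + 5 = 17.29 − 5·3.4183 + 5 = 5.198
ΔM = M_P − M_Q = 10.429 − (5.198) = 5.231; smaller M is more luminous → Star Q.
L ratio = 10^(0.4 |ΔM|) = 10^2.092 = 123.7

Star Q is more luminous, by a factor of 124.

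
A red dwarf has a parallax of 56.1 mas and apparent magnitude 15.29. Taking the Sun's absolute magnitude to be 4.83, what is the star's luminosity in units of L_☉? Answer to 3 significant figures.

L/L_☉ ≈ 2.08×10^-4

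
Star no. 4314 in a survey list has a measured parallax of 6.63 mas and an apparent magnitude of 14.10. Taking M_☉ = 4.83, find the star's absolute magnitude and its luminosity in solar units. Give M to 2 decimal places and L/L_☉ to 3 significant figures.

M ≈ 8.21; L/L_☉ ≈ 0.0446

d = 1/p = 1000/6.63 mas = 150.8 pc
M = m − 5 log₁₀ d + 5 = 14.10 − 5·2.1785 + 5 = 8.208
M − M_☉ = 8.208 − 4.83 = 3.378
L/L_☉ = 10^(−0.4 × 3.378) = 0.04456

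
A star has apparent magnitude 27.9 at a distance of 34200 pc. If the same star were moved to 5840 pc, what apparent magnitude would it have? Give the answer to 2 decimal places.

Flux ∝ 1/d², so Δm = 5 log₁₀(d₂/d₁) = 5 log₁₀(5840/34200) = -3.838
m₂ = m₁ + Δm = 27.9 + (-3.838) = 24.062

m ≈ 24.06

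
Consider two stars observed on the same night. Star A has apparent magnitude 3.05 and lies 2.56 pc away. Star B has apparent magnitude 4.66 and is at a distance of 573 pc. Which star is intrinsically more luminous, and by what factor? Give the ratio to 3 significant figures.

Star B is more luminous, by a factor of 11400.

Star A: M = m − 5 log₁₀ d + 5 = 3.05 − 5·0.4082 + 5 = 6.009
Star B: M = m − 5 log₁₀ d + 5 = 4.66 − 5·2.7582 + 5 = -4.131
ΔM = M_A − M_B = 6.009 − (-4.131) = 10.140; smaller M is more luminous → Star B.
L ratio = 10^(0.4 |ΔM|) = 10^4.056 = 11370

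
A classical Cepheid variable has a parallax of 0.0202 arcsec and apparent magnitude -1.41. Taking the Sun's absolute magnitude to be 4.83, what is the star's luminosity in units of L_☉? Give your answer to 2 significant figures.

d = 1/p = 1/0.0202″ = 49.50 pc
M = m − 5 log₁₀ d + 5 = -1.41 − 5·1.6946 + 5 = -4.883
M − M_☉ = -4.883 − 4.83 = -9.713
L/L_☉ = 10^(−0.4 × -9.713) = 7679

L/L_☉ ≈ 7700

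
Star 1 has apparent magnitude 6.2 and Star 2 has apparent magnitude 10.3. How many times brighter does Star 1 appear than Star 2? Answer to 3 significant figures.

43.7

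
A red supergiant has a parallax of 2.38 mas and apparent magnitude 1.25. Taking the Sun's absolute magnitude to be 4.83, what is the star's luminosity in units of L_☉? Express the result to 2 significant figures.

d = 1/p = 1000/2.38 mas = 420.2 pc
M = m − 5 log₁₀ d + 5 = 1.25 − 5·2.6234 + 5 = -6.867
M − M_☉ = -6.867 − 4.83 = -11.697
L/L_☉ = 10^(−0.4 × -11.697) = 47740

L/L_☉ ≈ 48000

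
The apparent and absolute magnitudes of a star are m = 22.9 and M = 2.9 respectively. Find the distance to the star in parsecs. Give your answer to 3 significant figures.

d ≈ 100000 pc

μ = m − M = 20.000
m − M = 5 log₁₀ d − 5
log₁₀ d = (m − M)/5 + 1 = 5.0000
d = 10^5.0000 = 100000 pc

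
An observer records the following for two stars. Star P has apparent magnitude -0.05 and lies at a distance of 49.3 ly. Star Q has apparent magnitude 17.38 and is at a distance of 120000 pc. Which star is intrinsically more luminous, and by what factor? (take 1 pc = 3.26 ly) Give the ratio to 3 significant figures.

Star P: d = 49.3 ly / 3.26 = 15.12 pc
Star P: M = m − 5 log₁₀ d + 5 = -0.05 − 5·1.1796 + 5 = -0.948
Star Q: M = m − 5 log₁₀ d + 5 = 17.38 − 5·5.0792 + 5 = -3.016
ΔM = M_P − M_Q = -0.948 − (-3.016) = 2.068; smaller M is more luminous → Star Q.
L ratio = 10^(0.4 |ΔM|) = 10^0.827 = 6.716

Star Q is more luminous, by a factor of 6.72.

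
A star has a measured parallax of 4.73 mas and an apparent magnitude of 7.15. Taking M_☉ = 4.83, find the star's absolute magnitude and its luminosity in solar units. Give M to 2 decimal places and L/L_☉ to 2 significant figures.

M ≈ 0.52; L/L_☉ ≈ 53

d = 1/p = 1000/4.73 mas = 211.4 pc
M = m − 5 log₁₀ d + 5 = 7.15 − 5·2.3251 + 5 = 0.524
M − M_☉ = 0.524 − 4.83 = -4.306
L/L_☉ = 10^(−0.4 × -4.306) = 52.76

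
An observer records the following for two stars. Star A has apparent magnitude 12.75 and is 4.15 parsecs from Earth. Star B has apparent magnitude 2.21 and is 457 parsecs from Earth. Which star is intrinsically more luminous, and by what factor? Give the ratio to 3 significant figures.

Star B is more luminous, by a factor of 1.99×10^8.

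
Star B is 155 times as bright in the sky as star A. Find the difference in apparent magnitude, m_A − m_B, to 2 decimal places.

Pogson: Δm = −2.5 log₁₀(ratio) = −2.5 log₁₀(155) = −2.5 × 2.1903 = -5.476
Star B is brighter so has the smaller magnitude: m_A − m_B is positive.

m_A − m_B ≈ 5.48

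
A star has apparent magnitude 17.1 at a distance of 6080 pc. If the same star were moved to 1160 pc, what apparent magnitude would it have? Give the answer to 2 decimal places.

Flux ∝ 1/d², so Δm = 5 log₁₀(d₂/d₁) = 5 log₁₀(1160/6080) = -3.597
m₂ = m₁ + Δm = 17.1 + (-3.597) = 13.503

m ≈ 13.50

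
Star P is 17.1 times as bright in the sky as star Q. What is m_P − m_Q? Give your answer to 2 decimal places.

Pogson: Δm = −2.5 log₁₀(ratio) = −2.5 log₁₀(17.1) = −2.5 × 1.2330 = -3.082
Star P is brighter, so it has the smaller magnitude: the difference is negative.

m_P − m_Q ≈ -3.08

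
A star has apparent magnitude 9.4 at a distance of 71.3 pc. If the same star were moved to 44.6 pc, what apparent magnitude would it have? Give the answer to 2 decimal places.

m ≈ 8.38

Flux ∝ 1/d², so Δm = 5 log₁₀(d₂/d₁) = 5 log₁₀(44.6/71.3) = -1.019
m₂ = m₁ + Δm = 9.4 + (-1.019) = 8.381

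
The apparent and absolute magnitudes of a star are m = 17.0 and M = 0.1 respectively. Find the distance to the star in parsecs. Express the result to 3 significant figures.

d ≈ 24000 pc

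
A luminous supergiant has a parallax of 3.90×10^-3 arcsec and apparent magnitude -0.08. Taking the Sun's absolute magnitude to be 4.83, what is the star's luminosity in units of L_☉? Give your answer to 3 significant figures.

L/L_☉ ≈ 60500

d = 1/p = 1/3.90×10^-3″ = 256.4 pc
M = m − 5 log₁₀ d + 5 = -0.08 − 5·2.4089 + 5 = -7.125
M − M_☉ = -7.125 − 4.83 = -11.955
L/L_☉ = 10^(−0.4 × -11.955) = 60520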